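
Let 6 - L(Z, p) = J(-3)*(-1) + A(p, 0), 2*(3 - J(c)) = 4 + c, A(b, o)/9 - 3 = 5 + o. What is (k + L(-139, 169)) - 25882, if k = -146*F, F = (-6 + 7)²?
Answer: -52183/2 ≈ -26092.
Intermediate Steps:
F = 1 (F = 1² = 1)
A(b, o) = 72 + 9*o (A(b, o) = 27 + 9*(5 + o) = 27 + (45 + 9*o) = 72 + 9*o)
J(c) = 1 - c/2 (J(c) = 3 - (4 + c)/2 = 3 + (-2 - c/2) = 1 - c/2)
L(Z, p) = -127/2 (L(Z, p) = 6 - ((1 - ½*(-3))*(-1) + (72 + 9*0)) = 6 - ((1 + 3/2)*(-1) + (72 + 0)) = 6 - ((5/2)*(-1) + 72) = 6 - (-5/2 + 72) = 6 - 1*139/2 = 6 - 139/2 = -127/2)
k = -146 (k = -146*1 = -146)
(k + L(-139, 169)) - 25882 = (-146 - 127/2) - 25882 = -419/2 - 25882 = -52183/2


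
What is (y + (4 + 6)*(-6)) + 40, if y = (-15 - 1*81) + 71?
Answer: -45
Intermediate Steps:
y = -25 (y = (-15 - 81) + 71 = -96 + 71 = -25)
(y + (4 + 6)*(-6)) + 40 = (-25 + (4 + 6)*(-6)) + 40 = (-25 + 10*(-6)) + 40 = (-25 - 60) + 40 = -85 + 40 = -45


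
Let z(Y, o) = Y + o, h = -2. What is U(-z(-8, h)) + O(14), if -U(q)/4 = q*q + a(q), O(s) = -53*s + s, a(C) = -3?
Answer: -1116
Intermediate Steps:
O(s) = -52*s
U(q) = 12 - 4*q² (U(q) = -4*(q*q - 3) = -4*(q² - 3) = -4*(-3 + q²) = 12 - 4*q²)
U(-z(-8, h)) + O(14) = (12 - 4*(-8 - 2)²) - 52*14 = (12 - 4*(-1*(-10))²) - 728 = (12 - 4*10²) - 728 = (12 - 4*100) - 728 = (12 - 400) - 728 = -388 - 728 = -1116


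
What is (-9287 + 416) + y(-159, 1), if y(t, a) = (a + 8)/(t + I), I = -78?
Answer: -700812/79 ≈ -8871.0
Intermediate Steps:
y(t, a) = (8 + a)/(-78 + t) (y(t, a) = (a + 8)/(t - 78) = (8 + a)/(-78 + t))
(-9287 + 416) + y(-159, 1) = (-9287 + 416) + (8 + 1)/(-78 - 159) = -8871 + 9/(-237) = -8871 - 1/237*9 = -8871 - 3/79 = -700812/79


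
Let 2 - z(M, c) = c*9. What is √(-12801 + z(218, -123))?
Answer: 2*I*√2923 ≈ 108.13*I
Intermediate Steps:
z(M, c) = 2 - 9*c (z(M, c) = 2 - c*9 = 2 - 9*c)
√(-12801 + z(218, -123)) = √(-12801 + (2 - 9*(-123))) = √(-12801 + (2 + 1107)) = √(-12801 + 1109) = √(-11692) = 2*I*√2923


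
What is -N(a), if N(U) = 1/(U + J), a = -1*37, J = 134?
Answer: -1/97 ≈ -0.010309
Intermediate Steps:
a = -37
N(U) = 1/(134 + U) (N(U) = 1/(U + 134) = 1/(134 + U))
-N(a) = -1/(134 - 37) = -1/97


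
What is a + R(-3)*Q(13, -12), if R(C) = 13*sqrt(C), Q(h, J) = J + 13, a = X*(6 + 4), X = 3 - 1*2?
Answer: 10 + 13*I*sqrt(3) ≈ 10.0 + 22.517*I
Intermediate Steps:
X = 1 (X = 3 - 2 = 1)
a = 10 (a = 1*(6 + 4) = 1*10 = 10)
Q(h, J) = 13 + J
a + R(-3)*Q(13, -12) = 10 + (13*sqrt(-3))*(13 - 12) = 10 + (13*(I*sqrt(3)))*1 = 10 + (13*I*sqrt(3))*1 = 10 + 13*I*sqrt(3)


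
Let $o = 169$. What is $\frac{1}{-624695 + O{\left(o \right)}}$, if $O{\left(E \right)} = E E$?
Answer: $- \frac{1}{596134} \approx -1.6775 \cdot 10^{-6}$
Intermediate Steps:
$O{\left(E \right)} = E^{2}$
$\frac{1}{-624695 + O{\left(o \right)}} = \frac{1}{-624695 + 169^{2}} = \frac{1}{-624695 + 28561} = \frac{1}{-596134} = - \frac{1}{596134}$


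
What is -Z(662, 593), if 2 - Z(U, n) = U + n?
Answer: 1253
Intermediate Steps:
Z(U, n) = 2 - U - n (Z(U, n) = 2 - (U + n) = 2 + (-U - n) = 2 - U - n)
-Z(662, 593) = -(2 - 1*662 - 1*593) = -(2 - 662 - 593) = -1*(-1253) = 1253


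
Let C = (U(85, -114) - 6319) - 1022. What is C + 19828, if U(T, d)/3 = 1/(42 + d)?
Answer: 299687/24 ≈ 12487.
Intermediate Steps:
U(T, d) = 3/(42 + d)
C = -176185/24 (C = (3/(42 - 114) - 6319) - 1022 = (3/(-72) - 6319) - 1022 = (3*(-1/72) - 6319) - 1022 = (-1/24 - 6319) - 1022 = -151657/24 - 1022 = -176185/24 ≈ -7341.0)
C + 19828 = -176185/24 + 19828 = 299687/24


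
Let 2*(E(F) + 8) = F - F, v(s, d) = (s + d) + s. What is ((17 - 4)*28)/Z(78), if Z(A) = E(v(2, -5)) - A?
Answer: -182/43 ≈ -4.2326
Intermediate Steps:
v(s, d) = d + 2*s (v(s, d) = (d + s) + s = d + 2*s)
E(F) = -8 (E(F) = -8 + (F - F)/2 = -8 + (½)*0 = -8 + 0 = -8)
Z(A) = -8 - A
((17 - 4)*28)/Z(78) = ((17 - 4)*28)/(-8 - 1*78) = (13*28)/(-8 - 78) = 364/(-86) = 364*(-1/86) = -182/43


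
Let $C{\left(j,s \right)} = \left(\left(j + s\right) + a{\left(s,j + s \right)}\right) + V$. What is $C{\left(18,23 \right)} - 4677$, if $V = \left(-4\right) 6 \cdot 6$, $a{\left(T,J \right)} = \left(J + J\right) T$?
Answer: $-2894$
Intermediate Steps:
$a{\left(T,J \right)} = 2 J T$
$V = -144$ ($V = \left(-24\right) 6 = -144$)
$C{\left(j,s \right)} = -144 + j + s + 2 s \left(j + s\right)$ ($C{\left(j,s \right)} = \left(\left(j + s\right) + 2 \left(j + s\right) s\right) - 144 = \left(\left(j + s\right) + 2 s \left(j + s\right)\right) - 144 = \left(j + s + 2 s \left(j + s\right)\right) - 144 = -144 + j + s + 2 s \left(j + s\right)$)
$C{\left(18,23 \right)} - 4677 = \left(-144 + 18 + 23 + 2 \cdot 23 \left(18 + 23\right)\right) - 4677 = \left(-144 + 18 + 23 + 2 \cdot 23 \cdot 41\right) - 4677 = \left(-144 + 18 + 23 + 1886\right) - 4677 = 1783 - 4677 = -2894$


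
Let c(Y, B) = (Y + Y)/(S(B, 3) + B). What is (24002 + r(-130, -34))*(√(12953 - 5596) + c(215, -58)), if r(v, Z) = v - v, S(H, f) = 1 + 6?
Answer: -10320860/51 + 24002*√7357 ≈ 1.8564e+6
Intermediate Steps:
S(H, f) = 7
c(Y, B) = 2*Y/(7 + B) (c(Y, B) = (Y + Y)/(7 + B) = (2*Y)/(7 + B) = 2*Y/(7 + B))
r(v, Z) = 0
(24002 + r(-130, -34))*(√(12953 - 5596) + c(215, -58)) = (24002 + 0)*(√(12953 - 5596) + 2*215/(7 - 58)) = 24002*(√7357 + 2*215/(-51)) = 24002*(√7357 + 2*215*(-1/51)) = 24002*(√7357 - 430/51) = 24002*(-430/51 + √7357) = -10320860/51 + 24002*√7357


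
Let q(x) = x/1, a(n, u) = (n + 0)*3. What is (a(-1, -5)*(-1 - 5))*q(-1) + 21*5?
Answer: 87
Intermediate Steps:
a(n, u) = 3*n (a(n, u) = n*3 = 3*n)
q(x) = x (q(x) = x*1 = x)
(a(-1, -5)*(-1 - 5))*q(-1) + 21*5 = ((3*(-1))*(-1 - 5))*(-1) + 21*5 = -3*(-6)*(-1) + 105 = 18*(-1) + 105 = -18 + 105 = 87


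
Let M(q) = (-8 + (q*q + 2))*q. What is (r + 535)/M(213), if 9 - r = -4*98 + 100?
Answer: 836/9662319 ≈ 8.6522e-5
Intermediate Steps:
M(q) = q*(-6 + q²) (M(q) = (-8 + (q² + 2))*q = (-8 + (2 + q²))*q = (-6 + q²)*q = q*(-6 + q²))
r = 301 (r = 9 - (-4*98 + 100) = 9 - (-392 + 100) = 9 - 1*(-292) = 9 + 292 = 301)
(r + 535)/M(213) = (301 + 535)/((213*(-6 + 213²))) = 836/((213*(-6 + 45369))) = 836/((213*45363)) = 836/9662319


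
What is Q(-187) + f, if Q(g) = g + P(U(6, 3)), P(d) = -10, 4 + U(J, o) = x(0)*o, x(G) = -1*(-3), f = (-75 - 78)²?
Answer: 23212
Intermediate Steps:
f = 23409 (f = (-153)² = 23409)
x(G) = 3
U(J, o) = -4 + 3*o
Q(g) = -10 + g (Q(g) = g - 10 = -10 + g)
Q(-187) + f = (-10 - 187) + 23409 = -197 + 23409 = 23212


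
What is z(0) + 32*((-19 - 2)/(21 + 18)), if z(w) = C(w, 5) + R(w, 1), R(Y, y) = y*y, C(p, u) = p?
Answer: -211/13 ≈ -16.231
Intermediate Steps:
R(Y, y) = y**2
z(w) = 1 + w (z(w) = w + 1**2 = w + 1 = 1 + w)
z(0) + 32*((-19 - 2)/(21 + 18)) = (1 + 0) + 32*((-19 - 2)/(21 + 18)) = 1 + 32*(-21/39) = 1 + 32*(-21*1/39) = 1 + 32*(-7/13) = 1 - 224/13 = -211/13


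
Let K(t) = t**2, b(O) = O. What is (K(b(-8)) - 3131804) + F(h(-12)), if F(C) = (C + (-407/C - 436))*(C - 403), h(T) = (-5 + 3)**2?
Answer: -11675095/4 ≈ -2.9188e+6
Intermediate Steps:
h(T) = 4 (h(T) = (-2)**2 = 4)
F(C) = (-403 + C)*(-436 + C - 407/C) (F(C) = (C + (-436 - 407/C))*(-403 + C) = (-436 + C - 407/C)*(-403 + C) = (-403 + C)*(-436 + C - 407/C))
(K(b(-8)) - 3131804) + F(h(-12)) = ((-8)**2 - 3131804) + (175301 + 4**2 - 839*4 + 164021/4) = (64 - 3131804) + (175301 + 16 - 3356 + 164021*(1/4)) = -3131740 + (175301 + 16 - 3356 + 164021/4) = -3131740 + 851865/4 = -11675095/4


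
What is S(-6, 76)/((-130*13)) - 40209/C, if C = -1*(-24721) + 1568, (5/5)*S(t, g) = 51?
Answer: -23097983/14809470 ≈ -1.5597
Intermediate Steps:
S(t, g) = 51
C = 26289 (C = 24721 + 1568 = 26289)
S(-6, 76)/((-130*13)) - 40209/C = 51/((-130*13)) - 40209/26289 = 51/(-1690) - 40209*1/26289 = 51*(-1/1690) - 13403/8763 = -51/1690 - 13403/8763 = -23097983/14809470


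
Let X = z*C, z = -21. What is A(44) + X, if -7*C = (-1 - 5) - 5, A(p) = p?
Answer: 11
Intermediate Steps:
C = 11/7 (C = -((-1 - 5) - 5)/7 = -(-6 - 5)/7 = -1/7*(-11) = 11/7 ≈ 1.5714)
X = -33 (X = -21*11/7 = -33)
A(44) + X = 44 - 33 = 11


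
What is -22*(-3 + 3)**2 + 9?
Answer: 9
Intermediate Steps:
-22*(-3 + 3)**2 + 9 = -22*0**2 + 9 = -22*0 + 9 = 0 + 9 = 9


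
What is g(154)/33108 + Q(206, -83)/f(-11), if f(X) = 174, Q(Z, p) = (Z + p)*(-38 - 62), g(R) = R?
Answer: -33933467/480066 ≈ -70.685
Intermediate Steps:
Q(Z, p) = -100*Z - 100*p (Q(Z, p) = (Z + p)*(-100) = -100*Z - 100*p)
g(154)/33108 + Q(206, -83)/f(-11) = 154/33108 + (-100*206 - 100*(-83))/174 = 154*(1/33108) + (-20600 + 8300)*(1/174) = 77/16554 - 12300*1/174 = 77/16554 - 2050/29 = -33933467/480066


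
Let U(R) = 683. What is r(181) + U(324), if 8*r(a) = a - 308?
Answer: 5337/8 ≈ 667.13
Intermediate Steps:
r(a) = -77/2 + a/8 (r(a) = (a - 308)/8 = (-308 + a)/8 = -77/2 + a/8)
r(181) + U(324) = (-77/2 + (⅛)*181) + 683 = (-77/2 + 181/8) + 683 = -127/8 + 683 = 5337/8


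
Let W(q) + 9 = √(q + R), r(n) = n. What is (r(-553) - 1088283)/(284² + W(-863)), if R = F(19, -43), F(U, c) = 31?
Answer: -87811356892/6503939441 + 8710688*I*√13/6503939441 ≈ -13.501 + 0.0048289*I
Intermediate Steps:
R = 31
W(q) = -9 + √(31 + q) (W(q) = -9 + √(q + 31) = -9 + √(31 + q))
(r(-553) - 1088283)/(284² + W(-863)) = (-553 - 1088283)/(284² + (-9 + √(31 - 863))) = -1088836/(80656 + (-9 + √(-832))) = -1088836/(80656 + (-9 + 8*I*√13)) = -1088836/(80647 + 8*I*√13)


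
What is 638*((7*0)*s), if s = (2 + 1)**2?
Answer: 0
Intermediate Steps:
s = 9 (s = 3**2 = 9)
638*((7*0)*s) = 638*((7*0)*9) = 638*(0*9) = 638*0 = 0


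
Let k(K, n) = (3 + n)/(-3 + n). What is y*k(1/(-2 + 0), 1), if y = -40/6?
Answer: 40/3 ≈ 13.333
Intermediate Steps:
k(K, n) = (3 + n)/(-3 + n)
y = -20/3 (y = -40*⅙ = -20/3 ≈ -6.6667)
y*k(1/(-2 + 0), 1) = -20*(3 + 1)/(3*(-3 + 1)) = -20*4/(3*(-2)) = -(-10)*4/3 = -20/3*(-2) = 40/3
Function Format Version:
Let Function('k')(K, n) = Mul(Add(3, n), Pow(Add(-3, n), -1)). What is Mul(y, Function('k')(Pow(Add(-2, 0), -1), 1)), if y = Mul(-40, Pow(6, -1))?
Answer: Rational(40, 3) ≈ 13.333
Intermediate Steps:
Function('k')(K, n) = Mul(Pow(Add(-3, n), -1), Add(3, n))
y = Rational(-20, 3) (y = Mul(-40, Rational(1, 6)) = Rational(-20, 3) ≈ -6.6667)
Mul(y, Function('k')(Pow(Add(-2, 0), -1), 1)) = Mul(Rational(-20, 3), Mul(Pow(Add(-3, 1), -1), Add(3, 1))) = Mul(Rational(-20, 3), Mul(Pow(-2, -1), 4)) = Mul(Rational(-20, 3), Mul(Rational(-1, 2), 4)) = Mul(Rational(-20, 3), -2) = Rational(40, 3)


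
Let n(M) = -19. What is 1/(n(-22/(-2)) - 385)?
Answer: -1/404 ≈ -0.0024752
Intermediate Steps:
1/(n(-22/(-2)) - 385) = 1/(-19 - 385) = 1/(-404) = -1/404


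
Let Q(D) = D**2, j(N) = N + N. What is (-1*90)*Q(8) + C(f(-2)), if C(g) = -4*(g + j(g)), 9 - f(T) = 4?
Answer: -5820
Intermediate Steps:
j(N) = 2*N
f(T) = 5 (f(T) = 9 - 1*4 = 9 - 4 = 5)
C(g) = -12*g (C(g) = -4*(g + 2*g) = -12*g)
(-1*90)*Q(8) + C(f(-2)) = -1*90*8**2 - 12*5 = -90*64 - 60 = -5760 - 60 = -5820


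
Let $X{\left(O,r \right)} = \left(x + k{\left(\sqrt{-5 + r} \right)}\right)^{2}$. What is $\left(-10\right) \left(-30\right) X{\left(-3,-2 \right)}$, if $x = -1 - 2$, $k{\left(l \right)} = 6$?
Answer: $2700$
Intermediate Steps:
$x = -3$ ($x = -1 - 2 = -3$)
$X{\left(O,r \right)} = 9$ ($X{\left(O,r \right)} = \left(-3 + 6\right)^{2} = 3^{2} = 9$)
$\left(-10\right) \left(-30\right) X{\left(-3,-2 \right)} = \left(-10\right) \left(-30\right) 9 = 300 \cdot 9 = 2700$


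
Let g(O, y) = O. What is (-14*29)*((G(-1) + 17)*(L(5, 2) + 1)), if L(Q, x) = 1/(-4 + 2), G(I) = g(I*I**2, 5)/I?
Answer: -3654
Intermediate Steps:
G(I) = I**2 (G(I) = (I*I**2)/I = I**3/I = I**2)
L(Q, x) = -1/2 (L(Q, x) = 1/(-2) = -1/2)
(-14*29)*((G(-1) + 17)*(L(5, 2) + 1)) = (-14*29)*(((-1)**2 + 17)*(-1/2 + 1)) = -406*(1 + 17)/2 = -7308/2 = -406*9 = -3654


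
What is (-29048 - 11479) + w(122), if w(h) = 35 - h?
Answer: -40614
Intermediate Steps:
(-29048 - 11479) + w(122) = (-29048 - 11479) + (35 - 1*122) = -40527 + (35 - 122) = -40527 - 87 = -40614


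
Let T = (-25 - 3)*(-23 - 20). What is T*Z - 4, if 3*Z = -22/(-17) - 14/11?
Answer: 2572/561 ≈ 4.5847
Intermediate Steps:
Z = 4/561 (Z = (-22/(-17) - 14/11)/3 = (-22*(-1/17) - 14*1/11)/3 = (22/17 - 14/11)/3 = (⅓)*(4/187) = 4/561 ≈ 0.0071301)
T = 1204 (T = -28*(-43) = 1204)
T*Z - 4 = 1204*(4/561) - 4 = 4816/561 - 4 = 2572/561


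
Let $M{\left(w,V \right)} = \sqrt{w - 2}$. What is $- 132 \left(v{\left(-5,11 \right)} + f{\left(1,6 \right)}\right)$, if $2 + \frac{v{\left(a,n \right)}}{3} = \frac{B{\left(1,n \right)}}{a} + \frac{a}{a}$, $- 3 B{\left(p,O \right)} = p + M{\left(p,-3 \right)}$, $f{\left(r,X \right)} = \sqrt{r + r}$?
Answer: $\frac{1848}{5} - 132 \sqrt{2} - \frac{132 i}{5} \approx 182.92 - 26.4 i$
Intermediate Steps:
$M{\left(w,V \right)} = \sqrt{-2 + w}$
$f{\left(r,X \right)} = \sqrt{2} \sqrt{r}$ ($f{\left(r,X \right)} = \sqrt{2 r} = \sqrt{2} \sqrt{r}$)
$B{\left(p,O \right)} = - \frac{p}{3} - \frac{\sqrt{-2 + p}}{3}$ ($B{\left(p,O \right)} = - \frac{p + \sqrt{-2 + p}}{3} = - \frac{p}{3} - \frac{\sqrt{-2 + p}}{3}$)
$v{\left(a,n \right)} = -3 + \frac{3 \left(- \frac{1}{3} - \frac{i}{3}\right)}{a}$ ($v{\left(a,n \right)} = -6 + 3 \left(\frac{\left(- \frac{1}{3}\right) 1 - \frac{\sqrt{-2 + 1}}{3}}{a} + \frac{a}{a}\right) = -6 + 3 \left(\frac{- \frac{1}{3} - \frac{\sqrt{-1}}{3}}{a} + 1\right) = -6 + 3 \left(\frac{- \frac{1}{3} - \frac{i}{3}}{a} + 1\right) = -6 + 3 \left(1 + \frac{- \frac{1}{3} - \frac{i}{3}}{a}\right) = -6 + \left(3 + \frac{3 \left(- \frac{1}{3} - \frac{i}{3}\right)}{a}\right) = -3 + \frac{3 \left(- \frac{1}{3} - \frac{i}{3}\right)}{a}$)
$- 132 \left(v{\left(-5,11 \right)} + f{\left(1,6 \right)}\right) = - 132 \left(\frac{-1 - i - -15}{-5} + \sqrt{2} \sqrt{1}\right) = - 132 \left(- \frac{-1 - i + 15}{5} + \sqrt{2} \cdot 1\right) = - 132 \left(- \frac{14 - i}{5} + \sqrt{2}\right) = - 132 \left(\left(- \frac{14}{5} + \frac{i}{5}\right) + \sqrt{2}\right) = - 132 \left(- \frac{14}{5} + \sqrt{2} + \frac{i}{5}\right) = \frac{1848}{5} - 132 \sqrt{2} - \frac{132 i}{5}$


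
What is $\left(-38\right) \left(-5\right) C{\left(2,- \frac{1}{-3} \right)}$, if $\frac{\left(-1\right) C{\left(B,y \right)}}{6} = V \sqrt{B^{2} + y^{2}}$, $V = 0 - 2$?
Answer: $760 \sqrt{37} \approx 4622.9$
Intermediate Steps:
$V = -2$
$C{\left(B,y \right)} = 12 \sqrt{B^{2} + y^{2}}$ ($C{\left(B,y \right)} = - 6 \left(- 2 \sqrt{B^{2} + y^{2}}\right) = 12 \sqrt{B^{2} + y^{2}}$)
$\left(-38\right) \left(-5\right) C{\left(2,- \frac{1}{-3} \right)} = \left(-38\right) \left(-5\right) 12 \sqrt{2^{2} + \left(- \frac{1}{-3}\right)^{2}} = 190 \cdot 12 \sqrt{4 + \left(\left(-1\right) \left(- \frac{1}{3}\right)\right)^{2}} = 190 \cdot 12 \sqrt{4 + \left(\frac{1}{3}\right)^{2}} = 190 \cdot 12 \sqrt{4 + \frac{1}{9}} = 190 \cdot 12 \sqrt{\frac{37}{9}} = 190 \cdot 12 \frac{\sqrt{37}}{3} = 190 \cdot 4 \sqrt{37} = 760 \sqrt{37}$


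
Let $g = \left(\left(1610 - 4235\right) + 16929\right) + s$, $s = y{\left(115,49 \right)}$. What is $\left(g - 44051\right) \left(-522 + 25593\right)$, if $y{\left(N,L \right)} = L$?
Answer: $-744558558$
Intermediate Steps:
$s = 49$
$g = 14353$ ($g = \left(\left(1610 - 4235\right) + 16929\right) + 49 = \left(-2625 + 16929\right) + 49 = 14304 + 49 = 14353$)
$\left(g - 44051\right) \left(-522 + 25593\right) = \left(14353 - 44051\right) \left(-522 + 25593\right) = \left(-29698\right) 25071 = -744558558$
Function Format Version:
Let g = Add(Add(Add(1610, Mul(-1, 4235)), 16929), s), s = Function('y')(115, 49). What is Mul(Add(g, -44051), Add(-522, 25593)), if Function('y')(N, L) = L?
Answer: -744558558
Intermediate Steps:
s = 49
g = 14353 (g = Add(Add(Add(1610, Mul(-1, 4235)), 16929), 49) = Add(Add(Add(1610, -4235), 16929), 49) = Add(Add(-2625, 16929), 49) = Add(14304, 49) = 14353)
Mul(Add(g, -44051), Add(-522, 25593)) = Mul(Add(14353, -44051), Add(-522, 25593)) = Mul(-29698, 25071) = -744558558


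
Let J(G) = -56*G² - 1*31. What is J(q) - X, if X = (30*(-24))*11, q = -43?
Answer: -95655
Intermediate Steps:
X = -7920 (X = -720*11 = -7920)
J(G) = -31 - 56*G² (J(G) = -56*G² - 31 = -31 - 56*G²)
J(q) - X = (-31 - 56*(-43)²) - 1*(-7920) = (-31 - 56*1849) + 7920 = (-31 - 103544) + 7920 = -103575 + 7920 = -95655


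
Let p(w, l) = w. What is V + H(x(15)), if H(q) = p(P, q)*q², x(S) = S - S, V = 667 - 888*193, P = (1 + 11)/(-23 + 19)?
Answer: -170717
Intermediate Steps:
P = -3 (P = 12/(-4) = 12*(-¼) = -3)
V = -170717 (V = 667 - 171384 = -170717)
x(S) = 0
H(q) = -3*q²
V + H(x(15)) = -170717 - 3*0² = -170717 - 3*0 = -170717 + 0 = -170717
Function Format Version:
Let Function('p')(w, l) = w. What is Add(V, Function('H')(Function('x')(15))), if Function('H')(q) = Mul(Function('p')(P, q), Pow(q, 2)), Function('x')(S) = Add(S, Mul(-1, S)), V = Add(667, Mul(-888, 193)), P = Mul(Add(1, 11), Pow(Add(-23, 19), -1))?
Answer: -170717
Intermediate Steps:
P = -3 (P = Mul(12, Pow(-4, -1)) = Mul(12, Rational(-1, 4)) = -3)
V = -170717 (V = Add(667, -171384) = -170717)
Function('x')(S) = 0
Function('H')(q) = Mul(-3, Pow(q, 2))
Add(V, Function('H')(Function('x')(15))) = Add(-170717, Mul(-3, Pow(0, 2))) = Add(-170717, Mul(-3, 0)) = Add(-170717, 0) = -170717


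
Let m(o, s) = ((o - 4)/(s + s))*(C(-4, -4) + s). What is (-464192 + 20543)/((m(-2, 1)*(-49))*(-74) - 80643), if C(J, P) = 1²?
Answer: 147883/34133 ≈ 4.3326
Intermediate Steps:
C(J, P) = 1
m(o, s) = (1 + s)*(-4 + o)/(2*s) (m(o, s) = ((o - 4)/(s + s))*(1 + s) = ((-4 + o)/((2*s)))*(1 + s) = ((-4 + o)*(1/(2*s)))*(1 + s) = ((-4 + o)/(2*s))*(1 + s) = (1 + s)*(-4 + o)/(2*s))
(-464192 + 20543)/((m(-2, 1)*(-49))*(-74) - 80643) = (-464192 + 20543)/((((½)*(-4 - 2 + 1*(-4 - 2))/1)*(-49))*(-74) - 80643) = -443649/((((½)*1*(-4 - 2 + 1*(-6)))*(-49))*(-74) - 80643) = -443649/((((½)*1*(-4 - 2 - 6))*(-49))*(-74) - 80643) = -443649/((((½)*1*(-12))*(-49))*(-74) - 80643) = -443649/(-6*(-49)*(-74) - 80643) = -443649/(294*(-74) - 80643) = -443649/(-21756 - 80643) = -443649/(-102399) = -443649*(-1/102399) = 147883/34133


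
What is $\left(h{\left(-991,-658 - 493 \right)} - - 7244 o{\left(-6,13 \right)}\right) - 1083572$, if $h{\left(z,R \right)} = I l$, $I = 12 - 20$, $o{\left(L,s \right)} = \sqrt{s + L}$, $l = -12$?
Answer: $-1083476 + 7244 \sqrt{7} \approx -1.0643 \cdot 10^{6}$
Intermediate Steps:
$o{\left(L,s \right)} = \sqrt{L + s}$
$I = -8$ ($I = 12 - 20 = -8$)
$h{\left(z,R \right)} = 96$ ($h{\left(z,R \right)} = \left(-8\right) \left(-12\right) = 96$)
$\left(h{\left(-991,-658 - 493 \right)} - - 7244 o{\left(-6,13 \right)}\right) - 1083572 = \left(96 - - 7244 \sqrt{-6 + 13}\right) - 1083572 = \left(96 - - 7244 \sqrt{7}\right) - 1083572 = \left(96 + 7244 \sqrt{7}\right) - 1083572 = -1083476 + 7244 \sqrt{7}$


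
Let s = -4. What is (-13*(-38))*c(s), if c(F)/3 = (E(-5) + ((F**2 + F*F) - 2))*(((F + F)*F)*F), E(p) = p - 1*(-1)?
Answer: -4932096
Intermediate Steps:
E(p) = 1 + p (E(p) = p + 1 = 1 + p)
c(F) = 6*F**3*(-6 + 2*F**2) (c(F) = 3*(((1 - 5) + ((F**2 + F*F) - 2))*(((F + F)*F)*F)) = 3*((-4 + ((F**2 + F**2) - 2))*(((2*F)*F)*F)) = 3*((-4 + (2*F**2 - 2))*((2*F**2)*F)) = 3*((-4 + (-2 + 2*F**2))*(2*F**3)) = 3*((-6 + 2*F**2)*(2*F**3)) = 3*(2*F**3*(-6 + 2*F**2)) = 6*F**3*(-6 + 2*F**2))
(-13*(-38))*c(s) = (-13*(-38))*(12*(-4)**3*(-3 + (-4)**2)) = 494*(12*(-64)*(-3 + 16)) = 494*(12*(-64)*13) = 494*(-9984) = -4932096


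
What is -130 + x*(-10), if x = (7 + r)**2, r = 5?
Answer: -1570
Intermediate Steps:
x = 144 (x = (7 + 5)**2 = 12**2 = 144)
-130 + x*(-10) = -130 + 144*(-10) = -130 - 1440 = -1570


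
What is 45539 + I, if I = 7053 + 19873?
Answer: 72465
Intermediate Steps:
I = 26926
45539 + I = 45539 + 26926 = 72465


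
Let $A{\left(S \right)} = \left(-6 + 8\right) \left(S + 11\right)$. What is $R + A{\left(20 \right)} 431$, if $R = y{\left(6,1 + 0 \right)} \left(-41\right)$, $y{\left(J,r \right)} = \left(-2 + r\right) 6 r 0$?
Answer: $26722$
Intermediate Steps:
$A{\left(S \right)} = 22 + 2 S$ ($A{\left(S \right)} = 2 \left(11 + S\right) = 22 + 2 S$)
$y{\left(J,r \right)} = 0$ ($y{\left(J,r \right)} = \left(-12 + 6 r\right) r 0 = r \left(-12 + 6 r\right) 0 = 0$)
$R = 0$ ($R = 0 \left(-41\right) = 0$)
$R + A{\left(20 \right)} 431 = 0 + \left(22 + 2 \cdot 20\right) 431 = 0 + \left(22 + 40\right) 431 = 0 + 62 \cdot 431 = 0 + 26722 = 26722$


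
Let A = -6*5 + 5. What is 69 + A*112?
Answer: -2731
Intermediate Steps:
A = -25 (A = -30 + 5 = -25)
69 + A*112 = 69 - 25*112 = 69 - 2800 = -2731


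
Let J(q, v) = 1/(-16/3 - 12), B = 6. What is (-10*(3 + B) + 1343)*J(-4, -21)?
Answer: -3759/52 ≈ -72.288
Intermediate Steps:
J(q, v) = -3/52 (J(q, v) = 1/(-16*⅓ - 12) = 1/(-16/3 - 12) = 1/(-52/3) = -3/52)
(-10*(3 + B) + 1343)*J(-4, -21) = (-10*(3 + 6) + 1343)*(-3/52) = (-10*9 + 1343)*(-3/52) = (-90 + 1343)*(-3/52) = 1253*(-3/52) = -3759/52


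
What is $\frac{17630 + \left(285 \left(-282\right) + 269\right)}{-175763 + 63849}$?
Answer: $\frac{62471}{111914} \approx 0.55821$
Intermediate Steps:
$\frac{17630 + \left(285 \left(-282\right) + 269\right)}{-175763 + 63849} = \frac{17630 + \left(-80370 + 269\right)}{-111914} = \left(17630 - 80101\right) \left(- \frac{1}{111914}\right) = \left(-62471\right) \left(- \frac{1}{111914}\right) = \frac{62471}{111914}$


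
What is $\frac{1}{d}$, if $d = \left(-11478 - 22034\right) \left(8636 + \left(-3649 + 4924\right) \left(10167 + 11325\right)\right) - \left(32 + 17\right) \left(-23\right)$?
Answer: $- \frac{1}{918595286105} \approx -1.0886 \cdot 10^{-12}$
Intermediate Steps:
$d = -918595286105$ ($d = - 33512 \left(8636 + 1275 \cdot 21492\right) - 49 \left(-23\right) = - 33512 \left(8636 + 27402300\right) - -1127 = \left(-33512\right) 27410936 + 1127 = -918595287232 + 1127 = -918595286105$)
$\frac{1}{d} = \frac{1}{-918595286105} = - \frac{1}{918595286105}$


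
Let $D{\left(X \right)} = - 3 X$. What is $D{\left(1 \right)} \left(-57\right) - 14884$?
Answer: $-14713$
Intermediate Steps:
$D{\left(1 \right)} \left(-57\right) - 14884 = \left(-3\right) 1 \left(-57\right) - 14884 = \left(-3\right) \left(-57\right) - 14884 = 171 - 14884 = -14713$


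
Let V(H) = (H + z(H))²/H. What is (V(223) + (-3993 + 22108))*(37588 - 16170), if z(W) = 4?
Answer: 87624764732/223 ≈ 3.9294e+8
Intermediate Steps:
V(H) = (4 + H)²/H (V(H) = (H + 4)²/H = (4 + H)²/H)
(V(223) + (-3993 + 22108))*(37588 - 16170) = ((4 + 223)²/223 + (-3993 + 22108))*(37588 - 16170) = ((1/223)*227² + 18115)*21418 = ((1/223)*51529 + 18115)*21418 = (51529/223 + 18115)*21418 = (4091174/223)*21418 = 87624764732/223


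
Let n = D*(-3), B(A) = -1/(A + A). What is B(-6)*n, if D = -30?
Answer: 15/2 ≈ 7.5000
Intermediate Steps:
B(A) = -1/(2*A)
n = 90 (n = -30*(-3) = 90)
B(-6)*n = -½/(-6)*90 = -½*(-⅙)*90 = (1/12)*90 = 15/2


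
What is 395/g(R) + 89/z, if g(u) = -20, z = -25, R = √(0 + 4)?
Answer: -2331/100 ≈ -23.310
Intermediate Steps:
R = 2 (R = √4 = 2)
395/g(R) + 89/z = 395/(-20) + 89/(-25) = 395*(-1/20) + 89*(-1/25) = -79/4 - 89/25 = -2331/100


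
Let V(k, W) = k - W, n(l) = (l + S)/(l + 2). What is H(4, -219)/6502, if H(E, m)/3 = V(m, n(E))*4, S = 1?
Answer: -1319/3251 ≈ -0.40572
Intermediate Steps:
n(l) = (1 + l)/(2 + l) (n(l) = (l + 1)/(l + 2) = (1 + l)/(2 + l))
H(E, m) = 12*m - 12*(1 + E)/(2 + E) (H(E, m) = 3*((m - (1 + E)/(2 + E))*4) = 3*(4*m - 4*(1 + E)/(2 + E)) = 12*m - 12*(1 + E)/(2 + E))
H(4, -219)/6502 = (12*(-1 - 1*4 - 219*(2 + 4))/(2 + 4))/6502 = (12*(-1 - 4 - 219*6)/6)*(1/6502) = (12*(⅙)*(-1 - 4 - 1314))*(1/6502) = (12*(⅙)*(-1319))*(1/6502) = -2638*1/6502 = -1319/3251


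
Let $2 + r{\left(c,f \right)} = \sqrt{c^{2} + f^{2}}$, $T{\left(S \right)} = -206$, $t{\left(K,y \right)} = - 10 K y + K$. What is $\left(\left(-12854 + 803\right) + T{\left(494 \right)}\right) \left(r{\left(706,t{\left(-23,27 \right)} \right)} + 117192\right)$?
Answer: $-1436397830 - 12257 \sqrt{38777405} \approx -1.5127 \cdot 10^{9}$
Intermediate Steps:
$t{\left(K,y \right)} = K - 10 K y$ ($t{\left(K,y \right)} = - 10 K y + K = K - 10 K y$)
$r{\left(c,f \right)} = -2 + \sqrt{c^{2} + f^{2}}$
$\left(\left(-12854 + 803\right) + T{\left(494 \right)}\right) \left(r{\left(706,t{\left(-23,27 \right)} \right)} + 117192\right) = \left(\left(-12854 + 803\right) - 206\right) \left(\left(-2 + \sqrt{706^{2} + \left(- 23 \left(1 - 270\right)\right)^{2}}\right) + 117192\right) = \left(-12051 - 206\right) \left(\left(-2 + \sqrt{498436 + \left(- 23 \left(1 - 270\right)\right)^{2}}\right) + 117192\right) = - 12257 \left(\left(-2 + \sqrt{498436 + \left(\left(-23\right) \left(-269\right)\right)^{2}}\right) + 117192\right) = - 12257 \left(\left(-2 + \sqrt{498436 + 6187^{2}}\right) + 117192\right) = - 12257 \left(\left(-2 + \sqrt{498436 + 38278969}\right) + 117192\right) = - 12257 \left(\left(-2 + \sqrt{38777405}\right) + 117192\right) = - 12257 \left(117190 + \sqrt{38777405}\right) = -1436397830 - 12257 \sqrt{38777405}$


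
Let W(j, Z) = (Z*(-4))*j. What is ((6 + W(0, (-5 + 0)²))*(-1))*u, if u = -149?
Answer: 894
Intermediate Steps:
W(j, Z) = -4*Z*j (W(j, Z) = (-4*Z)*j = -4*Z*j)
((6 + W(0, (-5 + 0)²))*(-1))*u = ((6 - 4*(-5 + 0)²*0)*(-1))*(-149) = ((6 - 4*(-5)²*0)*(-1))*(-149) = ((6 - 4*25*0)*(-1))*(-149) = ((6 + 0)*(-1))*(-149) = (6*(-1))*(-149) = -6*(-149) = 894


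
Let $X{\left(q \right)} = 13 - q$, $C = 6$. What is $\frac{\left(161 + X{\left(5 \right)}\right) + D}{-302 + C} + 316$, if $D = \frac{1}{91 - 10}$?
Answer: $\frac{102199}{324} \approx 315.43$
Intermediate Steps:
$D = \frac{1}{81} \approx 0.012346$
$\frac{\left(161 + X{\left(5 \right)}\right) + D}{-302 + C} + 316 = \frac{\left(161 + \left(13 - 5\right)\right) + \frac{1}{81}}{-302 + 6} + 316 = \frac{\left(161 + \left(13 - 5\right)\right) + \frac{1}{81}}{-296} + 316 = - \frac{\left(161 + 8\right) + \frac{1}{81}}{296} + 316 = - \frac{169 + \frac{1}{81}}{296} + 316 = \left(- \frac{1}{296}\right) \frac{13690}{81} + 316 = - \frac{185}{324} + 316 = \frac{102199}{324}$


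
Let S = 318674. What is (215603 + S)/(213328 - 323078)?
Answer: -534277/109750 ≈ -4.8681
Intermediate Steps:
(215603 + S)/(213328 - 323078) = (215603 + 318674)/(213328 - 323078) = 534277/(-109750) = 534277*(-1/109750) = -534277/109750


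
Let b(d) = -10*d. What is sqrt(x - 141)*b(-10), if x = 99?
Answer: 100*I*sqrt(42) ≈ 648.07*I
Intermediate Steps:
sqrt(x - 141)*b(-10) = sqrt(99 - 141)*(-10*(-10)) = sqrt(-42)*100 = (I*sqrt(42))*100 = 100*I*sqrt(42)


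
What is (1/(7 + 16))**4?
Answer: 1/279841 ≈ 3.5735e-6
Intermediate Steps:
(1/(7 + 16))**4 = (1/23)**4 = 1/279841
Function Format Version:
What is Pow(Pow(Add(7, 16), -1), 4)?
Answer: Rational(1, 279841) ≈ 3.5735e-6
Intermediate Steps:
Pow(Pow(Add(7, 16), -1), 4) = Pow(Pow(23, -1), 4) = Pow(Rational(1, 23), 4) = Rational(1, 279841)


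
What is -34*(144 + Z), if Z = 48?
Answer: -6528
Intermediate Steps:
-34*(144 + Z) = -34*(144 + 48) = -34*192 = -6528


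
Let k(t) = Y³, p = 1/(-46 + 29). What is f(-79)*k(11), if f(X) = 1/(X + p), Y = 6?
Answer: -153/56 ≈ -2.7321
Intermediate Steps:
p = -1/17 (p = 1/(-17) = -1/17 ≈ -0.058824)
f(X) = 1/(-1/17 + X) (f(X) = 1/(X - 1/17) = 1/(-1/17 + X))
k(t) = 216 (k(t) = 6³ = 216)
f(-79)*k(11) = (17/(-1 + 17*(-79)))*216 = (17/(-1 - 1343))*216 = (17/(-1344))*216 = (17*(-1/1344))*216 = -17/1344*216 = -153/56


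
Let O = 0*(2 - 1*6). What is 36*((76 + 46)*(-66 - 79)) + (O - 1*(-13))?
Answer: -636827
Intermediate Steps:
O = 0 (O = 0*(2 - 6) = 0*(-4) = 0)
36*((76 + 46)*(-66 - 79)) + (O - 1*(-13)) = 36*((76 + 46)*(-66 - 79)) + (0 - 1*(-13)) = 36*(122*(-145)) + (0 + 13) = 36*(-17690) + 13 = -636840 + 13 = -636827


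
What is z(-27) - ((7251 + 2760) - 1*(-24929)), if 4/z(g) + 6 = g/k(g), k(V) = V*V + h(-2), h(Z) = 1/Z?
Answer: -76834517/2199 ≈ -34941.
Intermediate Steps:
k(V) = -½ + V² (k(V) = V*V + 1/(-2) = V² - ½ = -½ + V²)
z(g) = 4/(-6 + g/(-½ + g²))
z(-27) - ((7251 + 2760) - 1*(-24929)) = 2*(-1 + 2*(-27)²)/(3 - 27 - 6*(-27)²) - ((7251 + 2760) - 1*(-24929)) = 2*(-1 + 2*729)/(3 - 27 - 6*729) - (10011 + 24929) = 2*(-1 + 1458)/(3 - 27 - 4374) - 1*34940 = 2*1457/(-4398) - 34940 = 2*(-1/4398)*1457 - 34940 = -1457/2199 - 34940 = -76834517/2199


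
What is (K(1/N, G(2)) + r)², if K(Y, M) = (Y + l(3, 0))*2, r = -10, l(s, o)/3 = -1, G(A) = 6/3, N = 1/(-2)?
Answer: 400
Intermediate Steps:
N = -½ ≈ -0.50000
G(A) = 2 (G(A) = 6*(⅓) = 2)
l(s, o) = -3 (l(s, o) = 3*(-1) = -3)
K(Y, M) = -6 + 2*Y (K(Y, M) = (Y - 3)*2 = (-3 + Y)*2 = -6 + 2*Y)
(K(1/N, G(2)) + r)² = ((-6 + 2/(-½)) - 10)² = ((-6 + 2*(-2)) - 10)² = ((-6 - 4) - 10)² = (-10 - 10)² = (-20)² = 400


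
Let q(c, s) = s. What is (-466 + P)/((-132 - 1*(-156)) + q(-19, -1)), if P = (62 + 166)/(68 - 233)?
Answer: -25706/1265 ≈ -20.321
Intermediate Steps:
P = -76/55 (P = 228/(-165) = 228*(-1/165) = -76/55 ≈ -1.3818)
(-466 + P)/((-132 - 1*(-156)) + q(-19, -1)) = (-466 - 76/55)/((-132 - 1*(-156)) - 1) = -25706/(55*((-132 + 156) - 1)) = -25706/(55*(24 - 1)) = -25706/55/23 = -25706/55*1/23 = -25706/1265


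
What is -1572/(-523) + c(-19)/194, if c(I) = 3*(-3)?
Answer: 300261/101462 ≈ 2.9593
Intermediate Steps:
c(I) = -9
-1572/(-523) + c(-19)/194 = -1572/(-523) - 9/194 = -1572*(-1/523) - 9*1/194 = 1572/523 - 9/194 = 300261/101462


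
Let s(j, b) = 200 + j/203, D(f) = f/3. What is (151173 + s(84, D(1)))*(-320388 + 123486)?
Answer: -864366109758/29 ≈ -2.9806e+10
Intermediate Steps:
D(f) = f/3 (D(f) = f*(1/3) = f/3)
s(j, b) = 200 + j/203 (s(j, b) = 200 + j*(1/203) = 200 + j/203)
(151173 + s(84, D(1)))*(-320388 + 123486) = (151173 + (200 + (1/203)*84))*(-320388 + 123486) = (151173 + (200 + 12/29))*(-196902) = (151173 + 5812/29)*(-196902) = (4389829/29)*(-196902) = -864366109758/29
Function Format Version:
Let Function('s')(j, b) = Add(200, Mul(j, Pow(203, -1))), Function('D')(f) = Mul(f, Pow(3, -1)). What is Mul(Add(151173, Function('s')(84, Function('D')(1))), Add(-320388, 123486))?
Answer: Rational(-864366109758, 29) ≈ -2.9806e+10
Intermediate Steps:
Function('D')(f) = Mul(Rational(1, 3), f) (Function('D')(f) = Mul(f, Rational(1, 3)) = Mul(Rational(1, 3), f))
Function('s')(j, b) = Add(200, Mul(Rational(1, 203), j)) (Function('s')(j, b) = Add(200, Mul(j, Rational(1, 203))) = Add(200, Mul(Rational(1, 203), j)))
Mul(Add(151173, Function('s')(84, Function('D')(1))), Add(-320388, 123486)) = Mul(Add(151173, Add(200, Mul(Rational(1, 203), 84))), Add(-320388, 123486)) = Mul(Add(151173, Add(200, Rational(12, 29))), -196902) = Mul(Add(151173, Rational(5812, 29)), -196902) = Mul(Rational(4389829, 29), -196902) = Rational(-864366109758, 29)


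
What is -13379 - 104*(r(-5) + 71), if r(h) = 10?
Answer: -21803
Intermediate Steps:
-13379 - 104*(r(-5) + 71) = -13379 - 104*(10 + 71) = -13379 - 104*81 = -13379 - 8424 = -21803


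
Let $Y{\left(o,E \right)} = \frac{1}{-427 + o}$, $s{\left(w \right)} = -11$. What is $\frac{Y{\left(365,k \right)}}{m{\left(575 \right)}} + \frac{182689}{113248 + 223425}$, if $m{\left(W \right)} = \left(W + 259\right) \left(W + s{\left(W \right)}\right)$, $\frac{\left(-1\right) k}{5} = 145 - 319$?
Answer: $\frac{5327815969295}{9818499740976} \approx 0.54263$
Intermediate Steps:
$k = 870$ ($k = - 5 \left(145 - 319\right) = \left(-5\right) \left(-174\right) = 870$)
$m{\left(W \right)} = \left(-11 + W\right) \left(259 + W\right)$ ($m{\left(W \right)} = \left(W + 259\right) \left(W - 11\right) = \left(259 + W\right) \left(-11 + W\right) = \left(-11 + W\right) \left(259 + W\right)$)
$\frac{Y{\left(365,k \right)}}{m{\left(575 \right)}} + \frac{182689}{113248 + 223425} = \frac{1}{\left(-427 + 365\right) \left(-2849 + 575^{2} + 248 \cdot 575\right)} + \frac{182689}{113248 + 223425} = \frac{1}{\left(-62\right) \left(-2849 + 330625 + 142600\right)} + \frac{182689}{336673} = - \frac{1}{62 \cdot 470376} + 182689 \cdot \frac{1}{336673} = \left(- \frac{1}{62}\right) \frac{1}{470376} + \frac{182689}{336673} = - \frac{1}{29163312} + \frac{182689}{336673} = \frac{5327815969295}{9818499740976}$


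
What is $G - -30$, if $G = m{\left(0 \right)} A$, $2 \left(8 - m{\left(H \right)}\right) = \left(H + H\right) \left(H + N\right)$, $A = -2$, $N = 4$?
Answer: $14$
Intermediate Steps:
$m{\left(H \right)} = 8 - H \left(4 + H\right)$ ($m{\left(H \right)} = 8 - \frac{\left(H + H\right) \left(H + 4\right)}{2} = 8 - \frac{2 H \left(4 + H\right)}{2} = 8 - H \left(4 + H\right)$)
$G = -16$ ($G = \left(8 - 0^{2} - 0\right) \left(-2\right) = \left(8 - 0 + 0\right) \left(-2\right) = \left(8 + 0 + 0\right) \left(-2\right) = 8 \left(-2\right) = -16$)
$G - -30 = -16 - -30 = -16 + 30 = 14$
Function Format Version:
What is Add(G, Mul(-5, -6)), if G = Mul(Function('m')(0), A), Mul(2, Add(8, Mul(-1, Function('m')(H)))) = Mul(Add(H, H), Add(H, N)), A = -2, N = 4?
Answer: 14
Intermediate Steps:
Function('m')(H) = Add(8, Mul(-1, H, Add(4, H))) (Function('m')(H) = Add(8, Mul(Rational(-1, 2), Mul(Add(H, H), Add(H, 4)))) = Add(8, Mul(Rational(-1, 2), Mul(Mul(2, H), Add(4, H)))) = Add(8, Mul(Rational(-1, 2), Mul(2, H, Add(4, H)))) = Add(8, Mul(-1, H, Add(4, H))))
G = -16 (G = Mul(Add(8, Mul(-1, Pow(0, 2)), Mul(-4, 0)), -2) = Mul(Add(8, Mul(-1, 0), 0), -2) = Mul(Add(8, 0, 0), -2) = Mul(8, -2) = -16)
Add(G, Mul(-5, -6)) = Add(-16, Mul(-5, -6)) = Add(-16, 30) = 14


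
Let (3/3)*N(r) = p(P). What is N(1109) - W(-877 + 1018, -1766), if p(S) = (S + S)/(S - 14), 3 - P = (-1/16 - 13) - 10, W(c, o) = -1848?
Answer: 357498/193 ≈ 1852.3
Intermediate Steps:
P = 417/16 (P = 3 - ((-1/16 - 13) - 10) = 3 - (-209/16 - 10) = 3 - 1*(-369/16) = 3 + 369/16 = 417/16 ≈ 26.063)
p(S) = 2*S/(-14 + S) (p(S) = (2*S)/(-14 + S) = 2*S/(-14 + S))
N(r) = 834/193 (N(r) = 2*(417/16)/(-14 + 417/16) = 2*(417/16)/(193/16) = 2*(417/16)*(16/193) = 834/193)
N(1109) - W(-877 + 1018, -1766) = 834/193 - 1*(-1848) = 834/193 + 1848 = 357498/193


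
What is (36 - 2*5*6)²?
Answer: 576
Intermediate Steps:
(36 - 2*5*6)² = (36 - 10*6)² = (36 - 60)² = (-24)² = 576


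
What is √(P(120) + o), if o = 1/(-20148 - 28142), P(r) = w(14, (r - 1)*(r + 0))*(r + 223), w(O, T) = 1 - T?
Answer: I*√11421057668845990/48290 ≈ 2213.1*I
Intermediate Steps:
P(r) = (1 - r*(-1 + r))*(223 + r) (P(r) = (1 - (r - 1)*(r + 0))*(r + 223) = (1 - (-1 + r)*r)*(223 + r) = (1 - r*(-1 + r))*(223 + r))
o = -1/48290 (o = 1/(-48290) = -1/48290 ≈ -2.0708e-5)
√(P(120) + o) = √(-(-1 + 120*(-1 + 120))*(223 + 120) - 1/48290) = √(-1*(-1 + 120*119)*343 - 1/48290) = √(-1*(-1 + 14280)*343 - 1/48290) = √(-1*14279*343 - 1/48290) = √(-4897697 - 1/48290) = √(-236509788131/48290) = I*√11421057668845990/48290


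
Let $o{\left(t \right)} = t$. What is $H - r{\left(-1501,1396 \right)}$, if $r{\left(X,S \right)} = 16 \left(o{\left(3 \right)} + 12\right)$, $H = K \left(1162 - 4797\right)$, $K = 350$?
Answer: $-1272490$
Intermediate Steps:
$H = -1272250$ ($H = 350 \left(1162 - 4797\right) = 350 \left(-3635\right) = -1272250$)
$r{\left(X,S \right)} = 240$ ($r{\left(X,S \right)} = 16 \left(3 + 12\right) = 16 \cdot 15 = 240$)
$H - r{\left(-1501,1396 \right)} = -1272250 - 240 = -1272490$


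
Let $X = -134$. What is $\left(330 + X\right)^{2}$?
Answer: $38416$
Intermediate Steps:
$\left(330 + X\right)^{2} = \left(330 - 134\right)^{2} = 196^{2} = 38416$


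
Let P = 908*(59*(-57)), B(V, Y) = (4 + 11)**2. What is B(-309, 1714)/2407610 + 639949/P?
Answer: -154006055099/735188752644 ≈ -0.20948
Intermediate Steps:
B(V, Y) = 225 (B(V, Y) = 15**2 = 225)
P = -3053604 (P = 908*(-3363) = -3053604)
B(-309, 1714)/2407610 + 639949/P = 225/2407610 + 639949/(-3053604) = 225*(1/2407610) + 639949*(-1/3053604) = 45/481522 - 639949/3053604 = -154006055099/735188752644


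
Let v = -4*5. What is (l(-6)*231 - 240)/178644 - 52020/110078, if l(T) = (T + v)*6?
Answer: -553593767/819365593 ≈ -0.67564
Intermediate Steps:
v = -20
l(T) = -120 + 6*T (l(T) = (T - 20)*6 = (-20 + T)*6 = -120 + 6*T)
(l(-6)*231 - 240)/178644 - 52020/110078 = ((-120 + 6*(-6))*231 - 240)/178644 - 52020/110078 = ((-120 - 36)*231 - 240)*(1/178644) - 52020*1/110078 = (-156*231 - 240)*(1/178644) - 26010/55039 = (-36036 - 240)*(1/178644) - 26010/55039 = -36276*1/178644 - 26010/55039 = -3023/14887 - 26010/55039 = -553593767/819365593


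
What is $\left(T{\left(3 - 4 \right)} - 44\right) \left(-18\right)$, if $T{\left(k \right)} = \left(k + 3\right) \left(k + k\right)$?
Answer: $864$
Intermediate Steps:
$T{\left(k \right)} = 2 k \left(3 + k\right)$ ($T{\left(k \right)} = \left(3 + k\right) 2 k = 2 k \left(3 + k\right)$)
$\left(T{\left(3 - 4 \right)} - 44\right) \left(-18\right) = \left(2 \left(3 - 4\right) \left(3 + \left(3 - 4\right)\right) - 44\right) \left(-18\right) = \left(2 \left(-1\right) \left(3 - 1\right) - 44\right) \left(-18\right) = \left(2 \left(-1\right) 2 - 44\right) \left(-18\right) = \left(-4 - 44\right) \left(-18\right) = \left(-48\right) \left(-18\right) = 864$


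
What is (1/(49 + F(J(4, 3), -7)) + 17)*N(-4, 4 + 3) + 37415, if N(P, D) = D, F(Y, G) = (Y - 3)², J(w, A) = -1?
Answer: 2439717/65 ≈ 37534.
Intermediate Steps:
F(Y, G) = (-3 + Y)²
(1/(49 + F(J(4, 3), -7)) + 17)*N(-4, 4 + 3) + 37415 = (1/(49 + (-3 - 1)²) + 17)*(4 + 3) + 37415 = (1/(49 + (-4)²) + 17)*7 + 37415 = (1/(49 + 16) + 17)*7 + 37415 = (1/65 + 17)*7 + 37415 = (1106/65)*7 + 37415 = 7742/65 + 37415 = 2439717/65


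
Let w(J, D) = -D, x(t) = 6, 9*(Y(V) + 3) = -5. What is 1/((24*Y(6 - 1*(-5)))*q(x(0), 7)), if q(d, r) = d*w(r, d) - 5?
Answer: 3/10496 ≈ 0.00028582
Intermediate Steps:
Y(V) = -32/9 (Y(V) = -3 + (⅑)*(-5) = -3 - 5/9 = -32/9)
q(d, r) = -5 - d² (q(d, r) = d*(-d) - 5 = -d² - 5 = -5 - d²)
1/((24*Y(6 - 1*(-5)))*q(x(0), 7)) = 1/((24*(-32/9))*(-5 - 1*6²)) = 1/(-256*(-5 - 1*36)/3) = 1/(-256*(-5 - 36)/3) = 1/(-256/3*(-41)) = 1/(10496/3) = 3/10496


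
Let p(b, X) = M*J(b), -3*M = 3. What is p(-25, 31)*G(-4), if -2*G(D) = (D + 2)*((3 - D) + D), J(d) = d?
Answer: 75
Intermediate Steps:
M = -1 (M = -1/3*3 = -1)
p(b, X) = -b
G(D) = -3 - 3*D/2 (G(D) = -(D + 2)*((3 - D) + D)/2 = -(2 + D)*3/2 = -(6 + 3*D)/2 = -3 - 3*D/2)
p(-25, 31)*G(-4) = (-1*(-25))*(-3 - 3/2*(-4)) = 25*(-3 + 6) = 25*3 = 75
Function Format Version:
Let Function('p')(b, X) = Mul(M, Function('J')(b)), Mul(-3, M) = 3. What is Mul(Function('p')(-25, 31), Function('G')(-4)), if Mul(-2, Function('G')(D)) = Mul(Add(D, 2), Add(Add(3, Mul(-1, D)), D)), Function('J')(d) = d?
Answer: 75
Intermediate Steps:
M = -1 (M = Mul(Rational(-1, 3), 3) = -1)
Function('p')(b, X) = Mul(-1, b)
Function('G')(D) = Add(-3, Mul(Rational(-3, 2), D)) (Function('G')(D) = Mul(Rational(-1, 2), Mul(Add(D, 2), Add(Add(3, Mul(-1, D)), D))) = Mul(Rational(-1, 2), Mul(Add(2, D), 3)) = Mul(Rational(-1, 2), Add(6, Mul(3, D))) = Add(-3, Mul(Rational(-3, 2), D)))
Mul(Function('p')(-25, 31), Function('G')(-4)) = Mul(Mul(-1, -25), Add(-3, Mul(Rational(-3, 2), -4))) = Mul(25, Add(-3, 6)) = Mul(25, 3) = 75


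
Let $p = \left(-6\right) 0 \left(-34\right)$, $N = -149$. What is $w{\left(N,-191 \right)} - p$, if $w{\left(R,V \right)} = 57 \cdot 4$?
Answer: $228$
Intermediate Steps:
$w{\left(R,V \right)} = 228$
$p = 0$ ($p = 0 \left(-34\right) = 0$)
$w{\left(N,-191 \right)} - p = 228 - 0 = 228 + 0 = 228$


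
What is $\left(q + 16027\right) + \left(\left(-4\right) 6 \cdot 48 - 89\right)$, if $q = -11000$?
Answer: $3786$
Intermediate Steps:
$\left(q + 16027\right) + \left(\left(-4\right) 6 \cdot 48 - 89\right) = \left(-11000 + 16027\right) + \left(\left(-4\right) 6 \cdot 48 - 89\right) = 5027 - 1241 = 3786$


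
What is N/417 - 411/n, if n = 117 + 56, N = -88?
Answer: -186611/72141 ≈ -2.5868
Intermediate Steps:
n = 173
N/417 - 411/n = -88/417 - 411/173 = -186611/72141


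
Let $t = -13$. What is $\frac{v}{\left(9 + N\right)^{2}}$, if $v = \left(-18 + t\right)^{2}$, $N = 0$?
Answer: $\frac{961}{81} \approx 11.864$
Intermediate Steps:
$v = 961$ ($v = \left(-18 - 13\right)^{2} = \left(-31\right)^{2} = 961$)
$\frac{v}{\left(9 + N\right)^{2}} = \frac{961}{\left(9 + 0\right)^{2}} = \frac{961}{9^{2}} = \frac{961}{81}$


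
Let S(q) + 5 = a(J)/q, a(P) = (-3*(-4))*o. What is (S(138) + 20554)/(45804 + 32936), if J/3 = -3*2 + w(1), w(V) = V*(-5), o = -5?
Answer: 472617/1811020 ≈ 0.26097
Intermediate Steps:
w(V) = -5*V
J = -33 (J = 3*(-3*2 - 5*1) = 3*(-6 - 5) = 3*(-11) = -33)
a(P) = -60 (a(P) = -3*(-4)*(-5) = 12*(-5) = -60)
S(q) = -5 - 60/q
(S(138) + 20554)/(45804 + 32936) = ((-5 - 60/138) + 20554)/(45804 + 32936) = ((-5 - 60*1/138) + 20554)/78740 = ((-5 - 10/23) + 20554)*(1/78740) = (-125/23 + 20554)*(1/78740) = (472617/23)*(1/78740) = 472617/1811020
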